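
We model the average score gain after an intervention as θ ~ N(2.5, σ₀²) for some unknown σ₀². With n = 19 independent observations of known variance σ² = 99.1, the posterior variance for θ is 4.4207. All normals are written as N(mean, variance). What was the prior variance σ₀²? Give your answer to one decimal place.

σ₀² = 29.0

For the Normal–Normal model with known σ², precisions add: τ_n = τ₀ + n/σ².
So 1/σ₀² = 1/4.4207 − 19/99.1 = 0.226209 − 0.191726 = 0.034483.
Hence σ₀² = 1/0.034483 ≈ 29.0.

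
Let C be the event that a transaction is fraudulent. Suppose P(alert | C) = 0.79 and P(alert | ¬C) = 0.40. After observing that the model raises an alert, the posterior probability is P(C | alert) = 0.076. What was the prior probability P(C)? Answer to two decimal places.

In odds form, posterior odds = prior odds × likelihood ratio, so prior odds = posterior odds ÷ LR.
Posterior odds = 0.076/(1−0.076) = 0.0823. LR = 0.79/0.40 = 1.9750.
Prior odds = 0.0823/1.9750 = 0.0417, so P(C) = 0.0417/(1+0.0417) ≈ 0.04.

P(C) = 0.04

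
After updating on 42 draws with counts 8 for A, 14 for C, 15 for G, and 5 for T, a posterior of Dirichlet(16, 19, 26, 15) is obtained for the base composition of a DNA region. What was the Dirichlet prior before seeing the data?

For a Dirichlet(α) prior with multinomial counts c, the posterior is Dirichlet(α + c) componentwise.
Subtract each count from the matching posterior parameter: 16−8=8, 19−14=5, 26−15=11, 15−5=10.

Dirichlet(8, 5, 11, 10)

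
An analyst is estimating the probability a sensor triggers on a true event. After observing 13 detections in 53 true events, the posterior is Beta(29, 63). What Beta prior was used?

Beta is conjugate to the binomial likelihood: posterior = Beta(α+s, β+f).
So α = 29 − 13 = 16 and β = 63 − 40 = 23.

Beta(16, 23)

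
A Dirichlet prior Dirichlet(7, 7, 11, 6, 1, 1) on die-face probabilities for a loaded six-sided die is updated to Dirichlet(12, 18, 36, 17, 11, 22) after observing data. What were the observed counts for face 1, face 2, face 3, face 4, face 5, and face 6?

counts (5, 11, 25, 11, 10, 21)

For a Dirichlet(α) prior with multinomial counts c, the posterior is Dirichlet(α + c) componentwise.
Counts are posterior − prior componentwise: 12−7=5, 18−7=11, 36−11=25, 17−6=11, 11−1=10, 22−1=21.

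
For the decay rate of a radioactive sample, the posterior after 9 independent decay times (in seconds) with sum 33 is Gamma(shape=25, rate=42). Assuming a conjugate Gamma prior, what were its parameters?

Gamma(shape=16, rate=9)

For an exponential likelihood with a Gamma(α, β) prior on the rate, n observations with total T give posterior Gamma(α+n, β+T).
So α = 25 − 9 = 16 and β = 42 − 33 = 9.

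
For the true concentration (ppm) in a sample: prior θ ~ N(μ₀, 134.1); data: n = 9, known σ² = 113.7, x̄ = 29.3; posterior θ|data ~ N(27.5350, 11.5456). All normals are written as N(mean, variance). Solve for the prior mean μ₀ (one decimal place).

μ₀ = 8.8

The posterior mean is a precision-weighted average: μ_n = (τ₀μ₀ + τ_data·x̄)/(τ₀+τ_data), with τ₀=1/σ₀² and τ_data=n/σ².
Here τ₀ = 1/134.1 = 0.007457 and τ_data = 9/113.7 = 0.079156, so τ_n = 0.086613.
Rearranging for μ₀: μ₀ = (μ_n·τ_n − τ_data·x̄)/τ₀ = (27.5350·0.086613 − 0.079156·29.3) / 0.007457 = 0.065618/0.007457 ≈ 8.8.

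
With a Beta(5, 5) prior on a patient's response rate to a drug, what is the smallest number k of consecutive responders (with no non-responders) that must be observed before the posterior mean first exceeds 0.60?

After k responders and 0 non-responders the posterior is Beta(5+k, 5), with mean (5+k)/(5+5+k).
Set (5+k)/(10+k) > 0.60 and solve: k > (0.60·10 − 5)/(1 − 0.60) = 2.500.
The smallest integer exceeding 2.500 is 3, and checking k=3: (8)/(13) = 0.6154 > 0.60.

k = 3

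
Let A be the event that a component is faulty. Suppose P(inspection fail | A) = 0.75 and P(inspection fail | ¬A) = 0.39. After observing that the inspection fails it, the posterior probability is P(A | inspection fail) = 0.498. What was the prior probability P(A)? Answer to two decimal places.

P(A) = 0.34

Bayes' rule in odds form gives O(A|E) = O(A)·[P(E|A)/P(E|¬A)], hence O(A) = O(A|E)/LR.
Posterior odds = 0.498/(1−0.498) = 0.9920. LR = 0.75/0.39 = 1.9231.
Prior odds = 0.9920/1.9231 = 0.5158, so P(A) = 0.5158/(1+0.5158) ≈ 0.34.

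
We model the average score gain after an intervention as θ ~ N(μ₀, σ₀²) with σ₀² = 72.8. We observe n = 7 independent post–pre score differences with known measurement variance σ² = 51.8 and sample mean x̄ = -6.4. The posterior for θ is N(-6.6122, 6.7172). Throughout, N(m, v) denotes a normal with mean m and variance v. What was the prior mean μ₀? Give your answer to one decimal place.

The posterior mean is a precision-weighted average: μ_n = (τ₀μ₀ + τ_data·x̄)/(τ₀+τ_data), with τ₀=1/σ₀² and τ_data=n/σ².
Here τ₀ = 1/72.8 = 0.013736 and τ_data = 7/51.8 = 0.135135, so τ_n = 0.148871.
Rearranging for μ₀: μ₀ = (μ_n·τ_n − τ_data·x̄)/τ₀ = (-6.6122·0.148871 − 0.135135·-6.4) / 0.013736 = -0.119501/0.013736 ≈ -8.7.

μ₀ = -8.7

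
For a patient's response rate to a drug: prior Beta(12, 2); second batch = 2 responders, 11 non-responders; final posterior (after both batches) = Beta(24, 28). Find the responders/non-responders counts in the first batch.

10 responders and 15 non-responders

Sequential conjugate updates are equivalent to a single update on the pooled data, so total successes = posterior α − prior α and total failures = posterior β − prior β.
Total across both batches: 24−12=12 responders, 28−2=26 non-responders.
Subtract the second batch: 12−2=10 responders and 26−11=15 non-responders.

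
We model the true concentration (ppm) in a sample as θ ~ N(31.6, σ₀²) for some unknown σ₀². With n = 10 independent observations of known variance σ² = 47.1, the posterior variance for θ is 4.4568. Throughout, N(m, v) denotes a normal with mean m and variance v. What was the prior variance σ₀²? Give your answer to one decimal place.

Posterior precision equals prior precision plus data precision: 1/σ_n² = 1/σ₀² + n/σ².
So 1/σ₀² = 1/4.4568 − 10/47.1 = 0.224376 − 0.212314 = 0.012062.
Hence σ₀² = 1/0.012062 ≈ 82.9.

σ₀² = 82.9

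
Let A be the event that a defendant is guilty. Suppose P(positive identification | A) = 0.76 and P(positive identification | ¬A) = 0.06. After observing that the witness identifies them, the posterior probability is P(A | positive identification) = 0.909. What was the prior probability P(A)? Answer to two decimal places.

P(A) = 0.44

In odds form, posterior odds = prior odds × likelihood ratio, so prior odds = posterior odds ÷ LR.
Posterior odds = 0.909/(1−0.909) = 9.9890. LR = 0.76/0.06 = 12.6667.
Prior odds = 9.9890/12.6667 = 0.7886, so P(A) = 0.7886/(1+0.7886) ≈ 0.44.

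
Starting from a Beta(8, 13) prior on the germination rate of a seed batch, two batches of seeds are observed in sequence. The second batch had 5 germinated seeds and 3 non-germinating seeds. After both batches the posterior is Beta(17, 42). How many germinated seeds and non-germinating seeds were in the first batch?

Because Beta–binomial updating is additive in the counts, the combined data contributed (α_post−α_prior, β_post−β_prior) successes and failures.
Total across both batches: 17−8=9 germinated seeds, 42−13=29 non-germinating seeds.
Subtract the second batch: 9−5=4 germinated seeds and 29−3=26 non-germinating seeds.

4 germinated seeds and 26 non-germinating seeds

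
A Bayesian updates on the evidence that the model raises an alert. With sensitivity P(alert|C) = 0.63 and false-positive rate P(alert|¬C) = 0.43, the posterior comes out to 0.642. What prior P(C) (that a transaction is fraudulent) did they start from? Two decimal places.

P(C) = 0.55

Bayes' rule in odds form gives O(C|E) = O(C)·[P(E|C)/P(E|¬C)], hence O(C) = O(C|E)/LR.
Posterior odds = 0.642/(1−0.642) = 1.7933. LR = 0.63/0.43 = 1.4651.
Prior odds = 1.7933/1.4651 = 1.2240, so P(C) = 1.2240/(1+1.2240) ≈ 0.55.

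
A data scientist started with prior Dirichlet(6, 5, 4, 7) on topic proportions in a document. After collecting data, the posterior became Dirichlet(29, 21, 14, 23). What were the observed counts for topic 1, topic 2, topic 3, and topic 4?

counts (23, 16, 10, 16)

For a Dirichlet(α) prior with multinomial counts c, the posterior is Dirichlet(α + c) componentwise.
Counts are posterior − prior componentwise: 29−6=23, 21−5=16, 14−4=10, 23−7=16.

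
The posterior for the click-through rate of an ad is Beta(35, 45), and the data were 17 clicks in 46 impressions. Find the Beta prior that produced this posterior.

Beta(18, 16)

A Beta(α, β) prior with s successes and f failures in binomial data gives a Beta(α+s, β+f) posterior.
So α = 35 − 17 = 18 and β = 45 − 29 = 16.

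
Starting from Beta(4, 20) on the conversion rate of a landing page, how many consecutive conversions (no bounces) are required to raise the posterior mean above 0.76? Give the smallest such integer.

k = 60

After k conversions and 0 bounces the posterior is Beta(4+k, 20), with mean (4+k)/(4+20+k).
Set (4+k)/(24+k) > 0.76 and solve: k > (0.76·24 − 4)/(1 − 0.76) = 59.333.
The smallest integer exceeding 59.333 is 60.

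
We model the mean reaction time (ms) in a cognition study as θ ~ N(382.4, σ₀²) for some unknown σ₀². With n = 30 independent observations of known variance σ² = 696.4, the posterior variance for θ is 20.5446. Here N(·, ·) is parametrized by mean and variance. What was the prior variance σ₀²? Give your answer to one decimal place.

σ₀² = 178.7

For the Normal–Normal model with known σ², precisions add: τ_n = τ₀ + n/σ².
So 1/σ₀² = 1/20.5446 − 30/696.4 = 0.048675 − 0.043079 = 0.005596.
Hence σ₀² = 1/0.005596 ≈ 178.7.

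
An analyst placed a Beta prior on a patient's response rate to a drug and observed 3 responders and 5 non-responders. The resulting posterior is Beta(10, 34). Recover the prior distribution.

Beta(7, 29)

Under Beta–binomial conjugacy the posterior parameters are (a+s, b+f).
So a = 10 − 3 = 7 and b = 34 − 5 = 29.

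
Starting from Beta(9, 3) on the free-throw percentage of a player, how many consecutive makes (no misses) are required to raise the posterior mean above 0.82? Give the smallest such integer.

After k makes and 0 misses the posterior is Beta(9+k, 3), with mean (9+k)/(9+3+k).
Set (9+k)/(12+k) > 0.82 and solve: k > (0.82·12 − 9)/(1 − 0.82) = 4.667.
The smallest integer exceeding 4.667 is 5.

k = 5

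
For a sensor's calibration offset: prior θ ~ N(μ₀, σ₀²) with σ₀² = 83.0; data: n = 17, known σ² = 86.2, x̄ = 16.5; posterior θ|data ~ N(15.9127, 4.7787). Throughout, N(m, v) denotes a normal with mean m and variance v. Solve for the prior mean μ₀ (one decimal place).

μ₀ = 6.3

The posterior mean is a precision-weighted average: μ_n = (τ₀μ₀ + τ_data·x̄)/(τ₀+τ_data), with τ₀=1/σ₀² and τ_data=n/σ².
Here τ₀ = 1/83.0 = 0.012048 and τ_data = 17/86.2 = 0.197216, so τ_n = 0.209264.
Rearranging for μ₀: μ₀ = (μ_n·τ_n − τ_data·x̄)/τ₀ = (15.9127·0.209264 − 0.197216·16.5) / 0.012048 = 0.075891/0.012048 ≈ 6.3.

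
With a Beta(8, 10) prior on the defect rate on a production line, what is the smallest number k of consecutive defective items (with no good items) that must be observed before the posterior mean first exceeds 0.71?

After k defective items and 0 good items the posterior is Beta(8+k, 10), with mean (8+k)/(8+10+k).
Set (8+k)/(18+k) > 0.71 and solve: k > (0.71·18 − 8)/(1 − 0.71) = 16.483.
The smallest integer exceeding 16.483 is 17.

k = 17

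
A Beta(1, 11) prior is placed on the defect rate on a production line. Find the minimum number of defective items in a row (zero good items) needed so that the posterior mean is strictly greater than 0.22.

After k defective items and 0 good items the posterior is Beta(1+k, 11), with mean (1+k)/(1+11+k).
Set (1+k)/(12+k) > 0.22 and solve: k > (0.22·12 − 1)/(1 − 0.22) = 2.103.
The smallest integer exceeding 2.103 is 3, and checking k=3: (4)/(15) = 0.2667 > 0.22.

k = 3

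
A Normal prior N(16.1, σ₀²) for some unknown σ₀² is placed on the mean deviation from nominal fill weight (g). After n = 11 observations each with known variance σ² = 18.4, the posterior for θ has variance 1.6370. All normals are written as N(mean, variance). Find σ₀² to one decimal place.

Posterior precision equals prior precision plus data precision: 1/σ_n² = 1/σ₀² + n/σ².
So 1/σ₀² = 1/1.6370 − 11/18.4 = 0.610874 − 0.597826 = 0.013048.
Hence σ₀² = 1/0.013048 ≈ 76.6.

σ₀² = 76.6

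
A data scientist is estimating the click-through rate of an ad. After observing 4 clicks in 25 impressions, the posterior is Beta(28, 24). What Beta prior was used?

Beta is conjugate to the binomial likelihood: posterior = Beta(α+s, β+f).
Subtract the data counts: 28−4=24, 24−21=3.

Beta(24, 3)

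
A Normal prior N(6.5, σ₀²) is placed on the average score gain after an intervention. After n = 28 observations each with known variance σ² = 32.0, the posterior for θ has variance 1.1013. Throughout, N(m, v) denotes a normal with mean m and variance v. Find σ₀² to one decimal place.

For the Normal–Normal model with known σ², precisions add: τ_n = τ₀ + n/σ².
So 1/σ₀² = 1/1.1013 − 28/32.0 = 0.908018 − 0.875000 = 0.033018.
Hence σ₀² = 1/0.033018 ≈ 30.3.

σ₀² = 30.3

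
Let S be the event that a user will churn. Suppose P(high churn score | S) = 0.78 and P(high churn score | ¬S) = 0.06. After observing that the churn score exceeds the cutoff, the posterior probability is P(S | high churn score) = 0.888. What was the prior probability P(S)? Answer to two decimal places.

Bayes' rule in odds form gives O(S|E) = O(S)·[P(E|S)/P(E|¬S)], hence O(S) = O(S|E)/LR.
Posterior odds = 0.888/(1−0.888) = 7.9286. LR = 0.78/0.06 = 13.0000.
Prior odds = 7.9286/13.0000 = 0.6099, so P(S) = 0.6099/(1+0.6099) ≈ 0.38.

P(S) = 0.38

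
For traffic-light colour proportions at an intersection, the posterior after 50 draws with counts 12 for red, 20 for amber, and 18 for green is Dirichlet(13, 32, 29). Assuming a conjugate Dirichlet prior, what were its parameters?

For a Dirichlet(α) prior with multinomial counts c, the posterior is Dirichlet(α + c) componentwise.
Subtract each count from the matching posterior parameter: 13−12=1, 32−20=12, 29−18=11.

Dirichlet(1, 12, 11)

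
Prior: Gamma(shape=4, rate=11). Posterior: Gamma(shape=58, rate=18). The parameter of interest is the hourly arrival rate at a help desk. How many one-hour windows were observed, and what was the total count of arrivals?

A Gamma(α, β) prior (rate parametrization) on a Poisson rate with n observations summing to S gives posterior Gamma(α+S, β+n).
Matching: Σxᵢ = 58 − 4 = 54 and n = 18 − 11 = 7.

n = 7 one-hour windows with total 54 arrivals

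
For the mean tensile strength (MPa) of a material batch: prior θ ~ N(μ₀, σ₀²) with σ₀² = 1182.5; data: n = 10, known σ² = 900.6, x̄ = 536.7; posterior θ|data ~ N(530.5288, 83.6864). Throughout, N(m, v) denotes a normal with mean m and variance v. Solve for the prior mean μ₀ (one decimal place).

With known observation variance, the Normal–Normal posterior has precision τ_n = τ₀ + n/σ² and mean μ_n = (τ₀μ₀ + (n/σ²)x̄)/τ_n.
Here τ₀ = 1/1182.5 = 0.000846 and τ_data = 10/900.6 = 0.011104, so τ_n = 0.011950.
Rearranging for μ₀: μ₀ = (μ_n·τ_n − τ_data·x̄)/τ₀ = (530.5288·0.011950 − 0.011104·536.7) / 0.000846 = 0.380302/0.000846 ≈ 449.5.

μ₀ = 449.5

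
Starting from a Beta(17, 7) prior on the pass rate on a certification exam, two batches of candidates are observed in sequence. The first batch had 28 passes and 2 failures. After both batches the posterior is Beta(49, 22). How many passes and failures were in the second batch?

Because Beta–binomial updating is additive in the counts, the combined data contributed (α_post−α_prior, β_post−β_prior) successes and failures.
Total across both batches: 49−17=32 passes, 22−7=15 failures.
Subtract the first batch: 32−28=4 passes and 15−2=13 failures.

4 passes and 13 failures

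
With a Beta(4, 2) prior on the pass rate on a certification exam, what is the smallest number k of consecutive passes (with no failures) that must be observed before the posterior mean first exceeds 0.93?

k = 23

After k passes and 0 failures the posterior is Beta(4+k, 2), with mean (4+k)/(4+2+k).
Set (4+k)/(6+k) > 0.93 and solve: k > (0.93·6 − 4)/(1 − 0.93) = 22.571.
The smallest integer exceeding 22.571 is 23, and checking k=23: (27)/(29) = 0.9310 > 0.93.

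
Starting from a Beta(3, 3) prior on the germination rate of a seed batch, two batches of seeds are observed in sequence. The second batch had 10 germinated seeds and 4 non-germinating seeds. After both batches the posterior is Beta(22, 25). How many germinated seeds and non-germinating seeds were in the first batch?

Sequential conjugate updates are equivalent to a single update on the pooled data, so total successes = posterior α − prior α and total failures = posterior β − prior β.
Total across both batches: 22−3=19 germinated seeds, 25−3=22 non-germinating seeds.
Subtract the second batch: 19−10=9 germinated seeds and 22−4=18 non-germinating seeds.

9 germinated seeds and 18 non-germinating seeds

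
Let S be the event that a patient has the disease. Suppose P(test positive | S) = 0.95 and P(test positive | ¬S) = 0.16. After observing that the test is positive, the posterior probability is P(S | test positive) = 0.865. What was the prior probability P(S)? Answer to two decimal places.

P(S) = 0.52

Bayes' rule in odds form gives O(S|E) = O(S)·[P(E|S)/P(E|¬S)], hence O(S) = O(S|E)/LR.
Posterior odds = 0.865/(1−0.865) = 6.4074. LR = 0.95/0.16 = 5.9375.
Prior odds = 6.4074/5.9375 = 1.0791, so P(S) = 1.0791/(1+1.0791) ≈ 0.52.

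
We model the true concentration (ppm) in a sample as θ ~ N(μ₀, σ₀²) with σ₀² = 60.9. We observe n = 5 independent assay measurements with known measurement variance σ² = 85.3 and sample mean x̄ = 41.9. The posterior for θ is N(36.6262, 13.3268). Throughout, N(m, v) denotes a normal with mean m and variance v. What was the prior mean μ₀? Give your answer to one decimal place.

The posterior mean is a precision-weighted average: μ_n = (τ₀μ₀ + τ_data·x̄)/(τ₀+τ_data), with τ₀=1/σ₀² and τ_data=n/σ².
Here τ₀ = 1/60.9 = 0.016420 and τ_data = 5/85.3 = 0.058617, so τ_n = 0.075037.
Rearranging for μ₀: μ₀ = (μ_n·τ_n − τ_data·x̄)/τ₀ = (36.6262·0.075037 − 0.058617·41.9) / 0.016420 = 0.292268/0.016420 ≈ 17.8.

μ₀ = 17.8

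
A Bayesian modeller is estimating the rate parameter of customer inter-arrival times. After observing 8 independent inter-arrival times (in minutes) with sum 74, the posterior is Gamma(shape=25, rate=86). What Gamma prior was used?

For an exponential likelihood with a Gamma(α, β) prior on the rate, n observations with total T give posterior Gamma(α+n, β+T).
So α = 25 − 8 = 17 and β = 86 − 74 = 12.

Gamma(shape=17, rate=12)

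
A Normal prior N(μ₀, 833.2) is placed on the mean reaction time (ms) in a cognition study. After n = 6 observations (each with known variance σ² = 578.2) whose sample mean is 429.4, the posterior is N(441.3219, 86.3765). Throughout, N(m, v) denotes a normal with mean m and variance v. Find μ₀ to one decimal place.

The posterior mean is a precision-weighted average: μ_n = (τ₀μ₀ + τ_data·x̄)/(τ₀+τ_data), with τ₀=1/σ₀² and τ_data=n/σ².
Here τ₀ = 1/833.2 = 0.001200 and τ_data = 6/578.2 = 0.010377, so τ_n = 0.011577.
Rearranging for μ₀: μ₀ = (μ_n·τ_n − τ_data·x̄)/τ₀ = (441.3219·0.011577 − 0.010377·429.4) / 0.001200 = 0.653300/0.001200 ≈ 544.4.

μ₀ = 544.4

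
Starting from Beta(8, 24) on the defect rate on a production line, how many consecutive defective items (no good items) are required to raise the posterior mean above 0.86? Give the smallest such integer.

k = 140

After k defective items and 0 good items the posterior is Beta(8+k, 24), with mean (8+k)/(8+24+k).
Set (8+k)/(32+k) > 0.86 and solve: k > (0.86·32 − 8)/(1 − 0.86) = 139.429.
The smallest integer exceeding 139.429 is 140.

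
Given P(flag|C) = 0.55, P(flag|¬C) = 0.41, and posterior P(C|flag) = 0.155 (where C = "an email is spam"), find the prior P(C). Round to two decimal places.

In odds form, posterior odds = prior odds × likelihood ratio, so prior odds = posterior odds ÷ LR.
Posterior odds = 0.155/(1−0.155) = 0.1834. LR = 0.55/0.41 = 1.3415.
Prior odds = 0.1834/1.3415 = 0.1367, so P(C) = 0.1367/(1+0.1367) ≈ 0.12.

P(C) = 0.12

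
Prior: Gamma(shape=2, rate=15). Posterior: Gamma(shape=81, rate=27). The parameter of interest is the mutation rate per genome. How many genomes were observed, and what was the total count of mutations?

A Gamma(α, β) prior (rate parametrization) on a Poisson rate with n observations summing to S gives posterior Gamma(α+S, β+n).
Matching: Σxᵢ = 81 − 2 = 79 and n = 27 − 15 = 12.

n = 12 genomes with total 79 mutations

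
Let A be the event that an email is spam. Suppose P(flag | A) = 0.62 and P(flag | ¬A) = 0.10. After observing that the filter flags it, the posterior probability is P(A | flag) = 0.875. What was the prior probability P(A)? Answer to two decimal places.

P(A) = 0.53

In odds form, posterior odds = prior odds × likelihood ratio, so prior odds = posterior odds ÷ LR.
Posterior odds = 0.875/(1−0.875) = 7.0000. LR = 0.62/0.10 = 6.2000.
Prior odds = 7.0000/6.2000 = 1.1290, so P(A) = 1.1290/(1+1.1290) ≈ 0.53.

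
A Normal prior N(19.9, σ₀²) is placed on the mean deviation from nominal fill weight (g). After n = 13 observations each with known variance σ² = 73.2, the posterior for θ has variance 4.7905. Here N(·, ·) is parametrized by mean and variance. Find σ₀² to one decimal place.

Posterior precision equals prior precision plus data precision: 1/σ_n² = 1/σ₀² + n/σ².
So 1/σ₀² = 1/4.7905 − 13/73.2 = 0.208746 − 0.177596 = 0.031150.
Hence σ₀² = 1/0.031150 ≈ 32.1.

σ₀² = 32.1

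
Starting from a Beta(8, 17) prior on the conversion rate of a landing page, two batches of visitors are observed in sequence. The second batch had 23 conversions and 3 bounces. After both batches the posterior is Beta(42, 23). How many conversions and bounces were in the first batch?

11 conversions and 3 bounces

Sequential conjugate updates are equivalent to a single update on the pooled data, so total successes = posterior α − prior α and total failures = posterior β − prior β.
Total across both batches: 42−8=34 conversions, 23−17=6 bounces.
Subtract the second batch: 34−23=11 conversions and 6−3=3 bounces.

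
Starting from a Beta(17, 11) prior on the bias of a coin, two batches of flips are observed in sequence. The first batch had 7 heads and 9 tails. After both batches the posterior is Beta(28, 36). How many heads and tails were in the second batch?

4 heads and 16 tails

Sequential conjugate updates are equivalent to a single update on the pooled data, so total successes = posterior α − prior α and total failures = posterior β − prior β.
Total across both batches: 28−17=11 heads, 36−11=25 tails.
Subtract the first batch: 11−7=4 heads and 25−9=16 tails.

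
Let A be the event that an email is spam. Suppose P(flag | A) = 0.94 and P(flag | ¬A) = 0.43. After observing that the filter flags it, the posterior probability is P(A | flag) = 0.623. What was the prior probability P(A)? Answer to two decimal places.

In odds form, posterior odds = prior odds × likelihood ratio, so prior odds = posterior odds ÷ LR.
Posterior odds = 0.623/(1−0.623) = 1.6525. LR = 0.94/0.43 = 2.1860.
Prior odds = 1.6525/2.1860 = 0.7559, so P(A) = 0.7559/(1+0.7559) ≈ 0.43.

P(A) = 0.43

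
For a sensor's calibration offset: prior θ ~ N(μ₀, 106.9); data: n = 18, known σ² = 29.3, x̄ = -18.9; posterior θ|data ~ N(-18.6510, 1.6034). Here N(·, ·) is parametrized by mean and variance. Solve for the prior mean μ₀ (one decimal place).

With known observation variance, the Normal–Normal posterior has precision τ_n = τ₀ + n/σ² and mean μ_n = (τ₀μ₀ + (n/σ²)x̄)/τ_n.
Here τ₀ = 1/106.9 = 0.009355 and τ_data = 18/29.3 = 0.614334, so τ_n = 0.623689.
Rearranging for μ₀: μ₀ = (μ_n·τ_n − τ_data·x̄)/τ₀ = (-18.6510·0.623689 − 0.614334·-18.9) / 0.009355 = -0.021511/0.009355 ≈ -2.3.

μ₀ = -2.3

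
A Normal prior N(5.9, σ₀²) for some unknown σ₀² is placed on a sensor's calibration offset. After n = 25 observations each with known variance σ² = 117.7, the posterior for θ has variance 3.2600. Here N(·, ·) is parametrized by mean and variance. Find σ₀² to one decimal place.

For the Normal–Normal model with known σ², precisions add: τ_n = τ₀ + n/σ².
So 1/σ₀² = 1/3.2600 − 25/117.7 = 0.306748 − 0.212404 = 0.094344.
Hence σ₀² = 1/0.094344 ≈ 10.6.

σ₀² = 10.6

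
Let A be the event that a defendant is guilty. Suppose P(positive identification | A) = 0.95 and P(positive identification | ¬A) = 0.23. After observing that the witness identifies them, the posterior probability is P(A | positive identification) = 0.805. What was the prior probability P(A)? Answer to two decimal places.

P(A) = 0.50

In odds form, posterior odds = prior odds × likelihood ratio, so prior odds = posterior odds ÷ LR.
Posterior odds = 0.805/(1−0.805) = 4.1282. LR = 0.95/0.23 = 4.1304.
Prior odds = 4.1282/4.1304 = 0.9995, so P(A) = 0.9995/(1+0.9995) ≈ 0.50.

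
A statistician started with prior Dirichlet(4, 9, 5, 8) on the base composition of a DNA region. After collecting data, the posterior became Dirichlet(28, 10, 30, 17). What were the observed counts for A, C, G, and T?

counts (24, 1, 25, 9)

For a Dirichlet(α) prior with multinomial counts c, the posterior is Dirichlet(α + c) componentwise.
Counts are posterior − prior componentwise: 28−4=24, 10−9=1, 30−5=25, 17−8=9.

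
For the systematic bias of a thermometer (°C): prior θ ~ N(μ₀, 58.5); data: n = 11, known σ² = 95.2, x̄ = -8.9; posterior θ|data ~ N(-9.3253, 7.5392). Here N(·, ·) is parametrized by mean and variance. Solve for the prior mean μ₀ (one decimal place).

The posterior mean is a precision-weighted average: μ_n = (τ₀μ₀ + τ_data·x̄)/(τ₀+τ_data), with τ₀=1/σ₀² and τ_data=n/σ².
Here τ₀ = 1/58.5 = 0.017094 and τ_data = 11/95.2 = 0.115546, so τ_n = 0.132640.
Rearranging for μ₀: μ₀ = (μ_n·τ_n − τ_data·x̄)/τ₀ = (-9.3253·0.132640 − 0.115546·-8.9) / 0.017094 = -0.208548/0.017094 ≈ -12.2.

μ₀ = -12.2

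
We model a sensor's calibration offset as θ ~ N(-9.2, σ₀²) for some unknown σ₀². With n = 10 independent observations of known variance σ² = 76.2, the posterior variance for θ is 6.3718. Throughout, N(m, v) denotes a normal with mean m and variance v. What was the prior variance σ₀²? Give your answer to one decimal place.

σ₀² = 38.9

Posterior precision equals prior precision plus data precision: 1/σ_n² = 1/σ₀² + n/σ².
So 1/σ₀² = 1/6.3718 − 10/76.2 = 0.156942 − 0.131234 = 0.025708.
Hence σ₀² = 1/0.025708 ≈ 38.9.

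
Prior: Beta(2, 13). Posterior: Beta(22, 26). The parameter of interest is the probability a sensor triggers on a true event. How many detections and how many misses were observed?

A Beta(α, β) prior with s successes and f failures in binomial data gives a Beta(α+s, β+f) posterior.
Match parameters: s=22−2=20, f=26−13=13.

20 detections and 13 misses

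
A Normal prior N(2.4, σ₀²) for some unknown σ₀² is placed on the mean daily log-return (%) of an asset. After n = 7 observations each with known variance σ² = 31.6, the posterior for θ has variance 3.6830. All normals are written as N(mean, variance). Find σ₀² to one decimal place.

σ₀² = 20.0

Posterior precision equals prior precision plus data precision: 1/σ_n² = 1/σ₀² + n/σ².
So 1/σ₀² = 1/3.6830 − 7/31.6 = 0.271518 − 0.221519 = 0.049999.
Hence σ₀² = 1/0.049999 ≈ 20.0.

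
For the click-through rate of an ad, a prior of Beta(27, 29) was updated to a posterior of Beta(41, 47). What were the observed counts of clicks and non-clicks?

14 clicks and 18 non-clicks

A Beta(α, β) prior with s successes and f failures in binomial data gives a Beta(α+s, β+f) posterior.
So s = 41 − 27 = 14 and f = 47 − 29 = 18.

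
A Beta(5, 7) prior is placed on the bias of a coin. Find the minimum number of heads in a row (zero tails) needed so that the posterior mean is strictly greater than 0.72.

After k heads and 0 tails the posterior is Beta(5+k, 7), with mean (5+k)/(5+7+k).
Set (5+k)/(12+k) > 0.72 and solve: k > (0.72·12 − 5)/(1 − 0.72) = 13.000.
The smallest integer exceeding 13.000 is 14, and checking k=14: (19)/(26) = 0.7308 > 0.72.

k = 14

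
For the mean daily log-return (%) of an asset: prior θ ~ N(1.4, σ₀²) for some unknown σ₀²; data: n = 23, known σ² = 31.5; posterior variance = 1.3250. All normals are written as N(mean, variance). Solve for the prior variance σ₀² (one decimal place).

σ₀² = 40.7

Posterior precision equals prior precision plus data precision: 1/σ_n² = 1/σ₀² + n/σ².
So 1/σ₀² = 1/1.3250 − 23/31.5 = 0.754717 − 0.730159 = 0.024558.
Hence σ₀² = 1/0.024558 ≈ 40.7.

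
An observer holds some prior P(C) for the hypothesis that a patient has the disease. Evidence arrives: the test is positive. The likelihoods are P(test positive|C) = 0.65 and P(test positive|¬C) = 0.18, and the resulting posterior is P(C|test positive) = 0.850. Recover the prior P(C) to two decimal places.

Bayes' rule in odds form gives O(C|E) = O(C)·[P(E|C)/P(E|¬C)], hence O(C) = O(C|E)/LR.
Posterior odds = 0.850/(1−0.850) = 5.6667. LR = 0.65/0.18 = 3.6111.
Prior odds = 5.6667/3.6111 = 1.5692, so P(C) = 1.5692/(1+1.5692) ≈ 0.61.

P(C) = 0.61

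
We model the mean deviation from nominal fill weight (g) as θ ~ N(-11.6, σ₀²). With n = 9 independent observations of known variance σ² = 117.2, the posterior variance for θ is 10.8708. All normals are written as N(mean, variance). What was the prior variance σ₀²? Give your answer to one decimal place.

σ₀² = 65.8

Posterior precision equals prior precision plus data precision: 1/σ_n² = 1/σ₀² + n/σ².
So 1/σ₀² = 1/10.8708 − 9/117.2 = 0.091990 − 0.076792 = 0.015198.
Hence σ₀² = 1/0.015198 ≈ 65.8.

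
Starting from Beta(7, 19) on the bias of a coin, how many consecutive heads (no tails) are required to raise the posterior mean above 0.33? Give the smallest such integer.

After k heads and 0 tails the posterior is Beta(7+k, 19), with mean (7+k)/(7+19+k).
Set (7+k)/(26+k) > 0.33 and solve: k > (0.33·26 − 7)/(1 − 0.33) = 2.358.
The smallest integer exceeding 2.358 is 3, and checking k=3: (10)/(29) = 0.3448 > 0.33.

k = 3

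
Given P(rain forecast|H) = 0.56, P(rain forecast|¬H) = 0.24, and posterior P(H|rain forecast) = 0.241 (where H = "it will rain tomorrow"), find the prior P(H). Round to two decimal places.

In odds form, posterior odds = prior odds × likelihood ratio, so prior odds = posterior odds ÷ LR.
Posterior odds = 0.241/(1−0.241) = 0.3175. LR = 0.56/0.24 = 2.3333.
Prior odds = 0.3175/2.3333 = 0.1361, so P(H) = 0.1361/(1+0.1361) ≈ 0.12.

P(H) = 0.12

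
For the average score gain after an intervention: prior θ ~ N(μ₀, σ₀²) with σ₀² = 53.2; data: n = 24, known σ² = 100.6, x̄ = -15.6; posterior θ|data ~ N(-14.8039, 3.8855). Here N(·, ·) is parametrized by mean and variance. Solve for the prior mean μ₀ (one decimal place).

The posterior mean is a precision-weighted average: μ_n = (τ₀μ₀ + τ_data·x̄)/(τ₀+τ_data), with τ₀=1/σ₀² and τ_data=n/σ².
Here τ₀ = 1/53.2 = 0.018797 and τ_data = 24/100.6 = 0.238569, so τ_n = 0.257366.
Rearranging for μ₀: μ₀ = (μ_n·τ_n − τ_data·x̄)/τ₀ = (-14.8039·0.257366 − 0.238569·-15.6) / 0.018797 = -0.088344/0.018797 ≈ -4.7.

μ₀ = -4.7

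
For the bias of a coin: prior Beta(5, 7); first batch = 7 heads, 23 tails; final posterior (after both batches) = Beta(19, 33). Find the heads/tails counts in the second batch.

Because Beta–binomial updating is additive in the counts, the combined data contributed (α_post−α_prior, β_post−β_prior) successes and failures.
Total across both batches: 19−5=14 heads, 33−7=26 tails.
Subtract the first batch: 14−7=7 heads and 26−23=3 tails.

7 heads and 3 tails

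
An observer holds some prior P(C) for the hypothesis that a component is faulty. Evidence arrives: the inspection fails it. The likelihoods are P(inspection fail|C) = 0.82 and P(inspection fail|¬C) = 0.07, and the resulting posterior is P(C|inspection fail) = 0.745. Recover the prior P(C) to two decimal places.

P(C) = 0.20

Bayes' rule in odds form gives O(C|E) = O(C)·[P(E|C)/P(E|¬C)], hence O(C) = O(C|E)/LR.
Posterior odds = 0.745/(1−0.745) = 2.9216. LR = 0.82/0.07 = 11.7143.
Prior odds = 2.9216/11.7143 = 0.2494, so P(C) = 0.2494/(1+0.2494) ≈ 0.20.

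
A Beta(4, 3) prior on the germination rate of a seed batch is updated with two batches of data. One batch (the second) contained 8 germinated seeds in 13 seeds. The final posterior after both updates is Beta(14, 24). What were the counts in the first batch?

2 germinated seeds and 16 non-germinating seeds

Because Beta–binomial updating is additive in the counts, the combined data contributed (α_post−α_prior, β_post−β_prior) successes and failures.
Total across both batches: 14−4=10 germinated seeds, 24−3=21 non-germinating seeds.
Subtract the second batch: 10−8=2 germinated seeds and 21−5=16 non-germinating seeds.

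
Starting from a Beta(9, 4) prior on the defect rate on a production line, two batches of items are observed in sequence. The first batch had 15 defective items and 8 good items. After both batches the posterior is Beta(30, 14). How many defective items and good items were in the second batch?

6 defective items and 2 good items

Because Beta–binomial updating is additive in the counts, the combined data contributed (α_post−α_prior, β_post−β_prior) successes and failures.
Total across both batches: 30−9=21 defective items, 14−4=10 good items.
Subtract the first batch: 21−15=6 defective items and 10−8=2 good items.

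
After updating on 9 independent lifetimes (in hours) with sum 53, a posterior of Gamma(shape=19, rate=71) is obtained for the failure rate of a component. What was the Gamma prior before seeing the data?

Gamma(shape=10, rate=18)

Gamma–exponential conjugacy: posterior shape = α + n, posterior rate = β + Σtᵢ.
So α = 19 − 9 = 10 and β = 71 − 53 = 18.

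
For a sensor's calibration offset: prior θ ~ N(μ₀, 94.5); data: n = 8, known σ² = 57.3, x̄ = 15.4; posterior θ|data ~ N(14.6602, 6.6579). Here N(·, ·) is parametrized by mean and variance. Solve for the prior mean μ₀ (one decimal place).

With known observation variance, the Normal–Normal posterior has precision τ_n = τ₀ + n/σ² and mean μ_n = (τ₀μ₀ + (n/σ²)x̄)/τ_n.
Here τ₀ = 1/94.5 = 0.010582 and τ_data = 8/57.3 = 0.139616, so τ_n = 0.150198.
Rearranging for μ₀: μ₀ = (μ_n·τ_n − τ_data·x̄)/τ₀ = (14.6602·0.150198 − 0.139616·15.4) / 0.010582 = 0.051846/0.010582 ≈ 4.9.

μ₀ = 4.9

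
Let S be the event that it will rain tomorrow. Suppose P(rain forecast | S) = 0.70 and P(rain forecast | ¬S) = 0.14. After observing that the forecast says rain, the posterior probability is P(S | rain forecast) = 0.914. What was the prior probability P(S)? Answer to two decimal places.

P(S) = 0.68

In odds form, posterior odds = prior odds × likelihood ratio, so prior odds = posterior odds ÷ LR.
Posterior odds = 0.914/(1−0.914) = 10.6279. LR = 0.70/0.14 = 5.0000.
Prior odds = 10.6279/5.0000 = 2.1256, so P(S) = 2.1256/(1+2.1256) ≈ 0.68.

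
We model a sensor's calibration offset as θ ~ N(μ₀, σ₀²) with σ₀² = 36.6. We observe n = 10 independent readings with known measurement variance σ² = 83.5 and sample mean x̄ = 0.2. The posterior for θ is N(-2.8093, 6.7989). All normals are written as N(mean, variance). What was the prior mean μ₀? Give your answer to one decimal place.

With known observation variance, the Normal–Normal posterior has precision τ_n = τ₀ + n/σ² and mean μ_n = (τ₀μ₀ + (n/σ²)x̄)/τ_n.
Here τ₀ = 1/36.6 = 0.027322 and τ_data = 10/83.5 = 0.119760, so τ_n = 0.147082.
Rearranging for μ₀: μ₀ = (μ_n·τ_n − τ_data·x̄)/τ₀ = (-2.8093·0.147082 − 0.119760·0.2) / 0.027322 = -0.437149/0.027322 ≈ -16.0.

μ₀ = -16.0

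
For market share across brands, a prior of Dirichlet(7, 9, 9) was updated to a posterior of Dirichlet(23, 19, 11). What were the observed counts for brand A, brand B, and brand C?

counts (16, 10, 2)

For a Dirichlet(α) prior with multinomial counts c, the posterior is Dirichlet(α + c) componentwise.
Counts are posterior − prior componentwise: 23−7=16, 19−9=10, 11−9=2.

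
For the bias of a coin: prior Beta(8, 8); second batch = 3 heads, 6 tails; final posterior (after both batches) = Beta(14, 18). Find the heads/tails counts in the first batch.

Sequential conjugate updates are equivalent to a single update on the pooled data, so total successes = posterior α − prior α and total failures = posterior β − prior β.
Total across both batches: 14−8=6 heads, 18−8=10 tails.
Subtract the second batch: 6−3=3 heads and 10−6=4 tails.

3 heads and 4 tails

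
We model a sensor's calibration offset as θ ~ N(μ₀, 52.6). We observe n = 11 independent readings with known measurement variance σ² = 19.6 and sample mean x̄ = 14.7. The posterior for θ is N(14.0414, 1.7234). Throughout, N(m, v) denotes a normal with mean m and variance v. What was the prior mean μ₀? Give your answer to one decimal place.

The posterior mean is a precision-weighted average: μ_n = (τ₀μ₀ + τ_data·x̄)/(τ₀+τ_data), with τ₀=1/σ₀² and τ_data=n/σ².
Here τ₀ = 1/52.6 = 0.019011 and τ_data = 11/19.6 = 0.561224, so τ_n = 0.580235.
Rearranging for μ₀: μ₀ = (μ_n·τ_n − τ_data·x̄)/τ₀ = (14.0414·0.580235 − 0.561224·14.7) / 0.019011 = -0.102681/0.019011 ≈ -5.4.

μ₀ = -5.4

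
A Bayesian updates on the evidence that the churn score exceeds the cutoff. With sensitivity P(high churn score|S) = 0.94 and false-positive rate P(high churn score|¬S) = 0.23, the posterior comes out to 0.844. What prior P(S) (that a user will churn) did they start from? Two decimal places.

In odds form, posterior odds = prior odds × likelihood ratio, so prior odds = posterior odds ÷ LR.
Posterior odds = 0.844/(1−0.844) = 5.4103. LR = 0.94/0.23 = 4.0870.
Prior odds = 5.4103/4.0870 = 1.3238, so P(S) = 1.3238/(1+1.3238) ≈ 0.57.

P(S) = 0.57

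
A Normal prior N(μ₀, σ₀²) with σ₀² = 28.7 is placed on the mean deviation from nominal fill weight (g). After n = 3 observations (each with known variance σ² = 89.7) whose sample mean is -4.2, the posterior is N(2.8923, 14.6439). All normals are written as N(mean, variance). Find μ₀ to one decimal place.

μ₀ = 9.7

The posterior mean is a precision-weighted average: μ_n = (τ₀μ₀ + τ_data·x̄)/(τ₀+τ_data), with τ₀=1/σ₀² and τ_data=n/σ².
Here τ₀ = 1/28.7 = 0.034843 and τ_data = 3/89.7 = 0.033445, so τ_n = 0.068288.
Rearranging for μ₀: μ₀ = (μ_n·τ_n − τ_data·x̄)/τ₀ = (2.8923·0.068288 − 0.033445·-4.2) / 0.034843 = 0.337978/0.034843 ≈ 9.7.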